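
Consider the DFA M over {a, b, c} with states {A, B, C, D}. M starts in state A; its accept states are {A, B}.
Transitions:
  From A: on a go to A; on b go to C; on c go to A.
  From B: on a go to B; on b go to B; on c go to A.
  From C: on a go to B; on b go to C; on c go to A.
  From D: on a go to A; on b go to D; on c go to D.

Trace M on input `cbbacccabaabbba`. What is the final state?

B

A --c--> A
A --b--> C
C --b--> C
C --a--> B
B --c--> A
A --c--> A
A --c--> A
A --a--> A
A --b--> C
C --a--> B
B --a--> B
B --b--> B
B --b--> B
B --b--> B
B --a--> B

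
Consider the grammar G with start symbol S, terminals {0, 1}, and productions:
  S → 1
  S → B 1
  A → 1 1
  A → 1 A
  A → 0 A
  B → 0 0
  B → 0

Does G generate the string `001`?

yes

S ⇒ B1 ⇒ 001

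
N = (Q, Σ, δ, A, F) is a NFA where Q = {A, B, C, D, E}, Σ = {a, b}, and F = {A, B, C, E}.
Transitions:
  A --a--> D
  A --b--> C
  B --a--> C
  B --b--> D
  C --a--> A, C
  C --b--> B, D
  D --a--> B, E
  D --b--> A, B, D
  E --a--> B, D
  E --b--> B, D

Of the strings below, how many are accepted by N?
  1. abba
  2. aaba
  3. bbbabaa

3

abba: accepted
aaba: accepted
bbbabaa: accepted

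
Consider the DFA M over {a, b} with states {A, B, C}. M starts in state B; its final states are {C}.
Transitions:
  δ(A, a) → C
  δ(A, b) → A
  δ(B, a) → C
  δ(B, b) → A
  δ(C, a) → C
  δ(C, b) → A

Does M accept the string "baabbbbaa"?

B --b--> A
A --a--> C
C --a--> C
C --b--> A
A --b--> A
A --b--> A
A --b--> A
A --a--> C
C --a--> C
End in state C, which is an accepting state.

accepted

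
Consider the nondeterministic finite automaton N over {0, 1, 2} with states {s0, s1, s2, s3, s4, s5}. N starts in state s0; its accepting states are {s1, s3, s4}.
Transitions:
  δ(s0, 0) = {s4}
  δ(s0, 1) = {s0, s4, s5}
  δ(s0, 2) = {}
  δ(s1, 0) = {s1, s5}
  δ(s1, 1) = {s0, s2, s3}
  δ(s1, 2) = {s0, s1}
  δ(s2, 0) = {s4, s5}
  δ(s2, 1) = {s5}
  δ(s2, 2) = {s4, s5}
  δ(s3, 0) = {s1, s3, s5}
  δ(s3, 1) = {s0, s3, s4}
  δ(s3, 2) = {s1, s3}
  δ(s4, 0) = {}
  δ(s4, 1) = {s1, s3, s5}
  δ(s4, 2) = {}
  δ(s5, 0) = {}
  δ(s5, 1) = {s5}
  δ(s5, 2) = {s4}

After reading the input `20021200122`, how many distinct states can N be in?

Start: {s0}
read 2: {}
The reachable set is empty and stays empty for the remaining 10 symbols.
Final reachable set {} has 0 states.

0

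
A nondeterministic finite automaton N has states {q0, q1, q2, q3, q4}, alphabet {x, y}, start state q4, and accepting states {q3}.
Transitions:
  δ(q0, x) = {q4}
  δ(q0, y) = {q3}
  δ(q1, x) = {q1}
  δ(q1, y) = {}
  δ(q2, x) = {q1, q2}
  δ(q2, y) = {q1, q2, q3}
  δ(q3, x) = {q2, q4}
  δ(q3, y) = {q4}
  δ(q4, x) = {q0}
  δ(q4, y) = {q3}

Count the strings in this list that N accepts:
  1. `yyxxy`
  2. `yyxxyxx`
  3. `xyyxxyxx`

1

`yyxxy`: accepted
`yyxxyxx`: rejected
`xyyxxyxx`: rejected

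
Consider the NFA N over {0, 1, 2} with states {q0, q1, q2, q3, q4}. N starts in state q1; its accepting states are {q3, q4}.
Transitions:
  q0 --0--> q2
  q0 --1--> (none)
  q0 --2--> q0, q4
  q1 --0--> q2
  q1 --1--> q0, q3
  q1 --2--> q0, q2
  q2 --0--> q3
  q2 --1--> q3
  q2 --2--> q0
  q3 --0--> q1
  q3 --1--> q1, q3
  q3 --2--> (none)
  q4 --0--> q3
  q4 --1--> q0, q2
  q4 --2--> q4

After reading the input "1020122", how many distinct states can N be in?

Start: {q1}
read 1: {q0, q3}
read 0: {q1, q2}
read 2: {q0, q2}
read 0: {q2, q3}
read 1: {q1, q3}
read 2: {q0, q2}
read 2: {q0, q4}
Final reachable set {q0, q4} has 2 states.

2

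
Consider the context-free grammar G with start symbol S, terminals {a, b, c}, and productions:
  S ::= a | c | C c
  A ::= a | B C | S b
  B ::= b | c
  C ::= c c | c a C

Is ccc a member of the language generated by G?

yes

S ⇒ Cc ⇒ ccc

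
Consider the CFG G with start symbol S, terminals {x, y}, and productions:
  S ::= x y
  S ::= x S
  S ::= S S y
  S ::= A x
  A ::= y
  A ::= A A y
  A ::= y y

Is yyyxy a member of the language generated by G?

no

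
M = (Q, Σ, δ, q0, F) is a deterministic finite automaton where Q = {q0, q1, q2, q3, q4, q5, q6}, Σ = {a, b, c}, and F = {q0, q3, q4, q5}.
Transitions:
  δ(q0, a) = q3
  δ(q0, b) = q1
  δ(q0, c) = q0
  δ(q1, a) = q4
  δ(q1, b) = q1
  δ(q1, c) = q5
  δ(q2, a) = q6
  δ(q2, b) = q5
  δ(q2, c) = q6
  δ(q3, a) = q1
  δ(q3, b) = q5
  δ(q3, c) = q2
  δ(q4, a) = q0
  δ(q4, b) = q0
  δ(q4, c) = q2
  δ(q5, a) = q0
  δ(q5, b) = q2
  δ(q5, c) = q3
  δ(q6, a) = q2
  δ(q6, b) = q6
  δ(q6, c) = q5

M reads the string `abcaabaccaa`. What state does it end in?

q0 --a--> q3
q3 --b--> q5
q5 --c--> q3
q3 --a--> q1
q1 --a--> q4
q4 --b--> q0
q0 --a--> q3
q3 --c--> q2
q2 --c--> q6
q6 --a--> q2
q2 --a--> q6

q6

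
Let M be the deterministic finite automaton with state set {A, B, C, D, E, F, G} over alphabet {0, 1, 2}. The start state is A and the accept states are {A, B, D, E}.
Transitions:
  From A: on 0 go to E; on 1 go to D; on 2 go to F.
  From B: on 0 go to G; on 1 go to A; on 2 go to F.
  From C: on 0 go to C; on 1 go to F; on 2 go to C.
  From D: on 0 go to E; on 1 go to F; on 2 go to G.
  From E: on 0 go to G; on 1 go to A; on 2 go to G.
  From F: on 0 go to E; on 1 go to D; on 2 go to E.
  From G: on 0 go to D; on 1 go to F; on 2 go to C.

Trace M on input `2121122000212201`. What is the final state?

A --2--> F
F --1--> D
D --2--> G
G --1--> F
F --1--> D
D --2--> G
G --2--> C
C --0--> C
C --0--> C
C --0--> C
C --2--> C
C --1--> F
F --2--> E
E --2--> G
G --0--> D
D --1--> F

F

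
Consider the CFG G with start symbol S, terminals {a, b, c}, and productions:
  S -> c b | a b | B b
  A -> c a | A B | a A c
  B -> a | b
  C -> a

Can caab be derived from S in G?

no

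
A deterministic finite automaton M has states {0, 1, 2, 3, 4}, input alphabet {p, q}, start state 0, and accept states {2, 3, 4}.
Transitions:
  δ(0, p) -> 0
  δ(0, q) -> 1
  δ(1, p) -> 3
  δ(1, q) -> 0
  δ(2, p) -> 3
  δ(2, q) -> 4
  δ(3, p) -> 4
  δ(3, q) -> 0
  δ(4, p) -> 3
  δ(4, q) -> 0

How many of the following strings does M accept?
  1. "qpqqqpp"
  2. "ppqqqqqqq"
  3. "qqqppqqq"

"qpqqqpp": rejected
"ppqqqqqqq": rejected
"qqqppqqq": rejected

0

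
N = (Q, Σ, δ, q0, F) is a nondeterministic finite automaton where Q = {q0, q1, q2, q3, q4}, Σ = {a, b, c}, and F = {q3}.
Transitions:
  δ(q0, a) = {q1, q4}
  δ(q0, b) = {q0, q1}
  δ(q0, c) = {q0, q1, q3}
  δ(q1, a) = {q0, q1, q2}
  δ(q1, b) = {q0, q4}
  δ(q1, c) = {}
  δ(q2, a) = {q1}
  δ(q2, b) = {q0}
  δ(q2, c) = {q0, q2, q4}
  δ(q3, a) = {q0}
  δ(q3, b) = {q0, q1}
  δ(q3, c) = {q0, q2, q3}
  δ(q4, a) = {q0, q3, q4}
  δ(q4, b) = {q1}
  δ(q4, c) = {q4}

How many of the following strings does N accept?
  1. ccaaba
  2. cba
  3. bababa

ccaaba: accepted
cba: accepted
bababa: accepted

3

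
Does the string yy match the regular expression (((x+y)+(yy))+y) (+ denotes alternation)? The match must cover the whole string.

The left alternative ((x+y)+(yy)) matches yy.

yes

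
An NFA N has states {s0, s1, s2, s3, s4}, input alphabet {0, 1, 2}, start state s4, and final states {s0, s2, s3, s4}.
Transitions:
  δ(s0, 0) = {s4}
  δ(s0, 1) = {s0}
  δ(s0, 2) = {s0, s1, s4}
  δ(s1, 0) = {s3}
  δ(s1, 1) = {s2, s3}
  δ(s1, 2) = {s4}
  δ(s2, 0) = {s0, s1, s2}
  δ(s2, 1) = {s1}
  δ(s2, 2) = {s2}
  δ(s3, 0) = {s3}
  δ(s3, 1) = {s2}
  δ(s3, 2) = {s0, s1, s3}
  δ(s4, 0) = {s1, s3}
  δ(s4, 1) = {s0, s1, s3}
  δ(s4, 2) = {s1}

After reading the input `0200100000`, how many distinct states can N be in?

Start: {s4}
read 0: {s1, s3}
read 2: {s0, s1, s3, s4}
read 0: {s1, s3, s4}
read 0: {s1, s3}
read 1: {s2, s3}
read 0: {s0, s1, s2, s3}
read 0: {s0, s1, s2, s3, s4}
read 0: {s0, s1, s2, s3, s4}
read 0: {s0, s1, s2, s3, s4}
read 0: {s0, s1, s2, s3, s4}
Final reachable set {s0, s1, s2, s3, s4} has 5 states.

5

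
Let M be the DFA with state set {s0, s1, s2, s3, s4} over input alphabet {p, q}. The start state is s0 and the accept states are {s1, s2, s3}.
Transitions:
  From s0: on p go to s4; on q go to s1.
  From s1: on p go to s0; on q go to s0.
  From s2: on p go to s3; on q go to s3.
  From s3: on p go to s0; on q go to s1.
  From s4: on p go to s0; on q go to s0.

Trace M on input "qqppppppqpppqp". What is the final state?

s0

s0 --q--> s1
s1 --q--> s0
s0 --p--> s4
s4 --p--> s0
s0 --p--> s4
s4 --p--> s0
s0 --p--> s4
s4 --p--> s0
s0 --q--> s1
s1 --p--> s0
s0 --p--> s4
s4 --p--> s0
s0 --q--> s1
s1 --p--> s0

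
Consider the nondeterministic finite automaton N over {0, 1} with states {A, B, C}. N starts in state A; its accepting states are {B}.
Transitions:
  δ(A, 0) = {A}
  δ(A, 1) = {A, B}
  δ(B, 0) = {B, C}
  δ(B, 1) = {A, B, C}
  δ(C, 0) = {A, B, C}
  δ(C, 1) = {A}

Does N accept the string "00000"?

rejected

Start: {A}
read 0: {A}
read 0: {A}
read 0: {A}
read 0: {A}
read 0: {A}
Reachable ∩ accepting = {} — empty.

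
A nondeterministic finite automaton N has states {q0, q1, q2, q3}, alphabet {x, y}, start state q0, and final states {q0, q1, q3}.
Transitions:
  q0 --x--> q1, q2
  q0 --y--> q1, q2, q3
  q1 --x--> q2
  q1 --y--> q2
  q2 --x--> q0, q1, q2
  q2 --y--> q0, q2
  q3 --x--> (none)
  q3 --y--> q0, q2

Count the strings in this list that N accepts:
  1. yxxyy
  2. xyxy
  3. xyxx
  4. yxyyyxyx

4

yxxyy: accepted
xyxy: accepted
xyxx: accepted
yxyyyxyx: accepted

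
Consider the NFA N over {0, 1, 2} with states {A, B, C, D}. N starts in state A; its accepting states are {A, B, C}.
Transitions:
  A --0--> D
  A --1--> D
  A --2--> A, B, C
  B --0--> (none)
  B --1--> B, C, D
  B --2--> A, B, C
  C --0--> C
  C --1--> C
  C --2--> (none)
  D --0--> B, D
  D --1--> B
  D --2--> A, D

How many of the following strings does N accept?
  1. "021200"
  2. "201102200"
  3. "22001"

3

"021200": accepted
"201102200": accepted
"22001": accepted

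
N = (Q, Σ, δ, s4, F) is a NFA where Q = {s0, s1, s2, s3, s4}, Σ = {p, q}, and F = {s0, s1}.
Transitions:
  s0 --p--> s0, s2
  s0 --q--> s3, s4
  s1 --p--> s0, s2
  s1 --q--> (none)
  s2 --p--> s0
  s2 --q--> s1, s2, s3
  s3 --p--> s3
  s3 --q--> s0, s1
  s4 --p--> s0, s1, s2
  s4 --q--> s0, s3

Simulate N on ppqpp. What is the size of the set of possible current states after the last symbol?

3

Start: {s4}
read p: {s0, s1, s2}
read p: {s0, s2}
read q: {s1, s2, s3, s4}
read p: {s0, s1, s2, s3}
read p: {s0, s2, s3}
Final reachable set {s0, s2, s3} has 3 states.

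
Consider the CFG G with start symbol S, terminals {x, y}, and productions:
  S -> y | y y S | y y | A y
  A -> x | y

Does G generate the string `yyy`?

S ⇒ yyS ⇒ yyy

yes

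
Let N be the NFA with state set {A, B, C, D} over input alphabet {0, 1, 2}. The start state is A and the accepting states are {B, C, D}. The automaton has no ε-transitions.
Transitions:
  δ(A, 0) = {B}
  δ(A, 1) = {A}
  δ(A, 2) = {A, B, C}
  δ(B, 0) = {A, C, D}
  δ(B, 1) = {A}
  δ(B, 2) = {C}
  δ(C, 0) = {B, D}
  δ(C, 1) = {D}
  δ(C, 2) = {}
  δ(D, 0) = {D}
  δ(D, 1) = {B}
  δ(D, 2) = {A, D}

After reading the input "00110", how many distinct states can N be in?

4

Start: {A}
read 0: {B}
read 0: {A, C, D}
read 1: {A, B, D}
read 1: {A, B}
read 0: {A, B, C, D}
Final reachable set {A, B, C, D} has 4 states.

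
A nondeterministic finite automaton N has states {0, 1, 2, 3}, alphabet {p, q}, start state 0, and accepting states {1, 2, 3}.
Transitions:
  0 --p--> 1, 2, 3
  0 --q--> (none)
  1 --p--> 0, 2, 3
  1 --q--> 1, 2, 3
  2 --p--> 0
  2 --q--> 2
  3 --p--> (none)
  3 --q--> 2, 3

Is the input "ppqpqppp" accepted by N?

Start: {0}
read p: {1, 2, 3}
read p: {0, 2, 3}
read q: {2, 3}
read p: {0}
read q: {}
The reachable set is empty and stays empty for the remaining 3 symbols.
Reachable ∩ accepting = {} — empty.

rejected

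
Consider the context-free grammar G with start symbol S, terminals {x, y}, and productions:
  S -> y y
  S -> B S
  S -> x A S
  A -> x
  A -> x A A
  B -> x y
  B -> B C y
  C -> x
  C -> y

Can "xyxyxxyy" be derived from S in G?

yes

S ⇒ BS ⇒ BCyS ⇒ xyCyS ⇒ xyxyS ⇒ xyxyxAS ⇒ xyxyxxS ⇒ xyxyxxyy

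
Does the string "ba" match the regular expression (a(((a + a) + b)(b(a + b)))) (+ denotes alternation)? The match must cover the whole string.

no

No split of ba into u·v has a matching u and (((a+a)+b)(b(a+b))) matching v.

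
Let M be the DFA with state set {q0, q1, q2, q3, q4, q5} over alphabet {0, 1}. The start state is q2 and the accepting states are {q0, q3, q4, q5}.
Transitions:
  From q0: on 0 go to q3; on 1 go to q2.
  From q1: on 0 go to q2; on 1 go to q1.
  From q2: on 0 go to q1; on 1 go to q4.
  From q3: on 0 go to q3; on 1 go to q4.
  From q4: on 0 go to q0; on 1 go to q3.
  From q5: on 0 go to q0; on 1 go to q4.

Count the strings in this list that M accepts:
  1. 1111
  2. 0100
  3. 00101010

1

1111: accepted
0100: rejected
00101010: rejected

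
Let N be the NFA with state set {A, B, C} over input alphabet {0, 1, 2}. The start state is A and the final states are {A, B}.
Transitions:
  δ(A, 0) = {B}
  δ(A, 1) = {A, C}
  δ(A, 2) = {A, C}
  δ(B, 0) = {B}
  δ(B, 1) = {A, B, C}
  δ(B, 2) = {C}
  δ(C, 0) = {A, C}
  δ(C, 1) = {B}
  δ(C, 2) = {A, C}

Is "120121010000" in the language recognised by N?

Start: {A}
read 1: {A, C}
read 2: {A, C}
read 0: {A, B, C}
read 1: {A, B, C}
read 2: {A, C}
read 1: {A, B, C}
read 0: {A, B, C}
read 1: {A, B, C}
read 0: {A, B, C}
read 0: {A, B, C}
read 0: {A, B, C}
read 0: {A, B, C}
Reachable ∩ accepting = {A, B} — nonempty.

accepted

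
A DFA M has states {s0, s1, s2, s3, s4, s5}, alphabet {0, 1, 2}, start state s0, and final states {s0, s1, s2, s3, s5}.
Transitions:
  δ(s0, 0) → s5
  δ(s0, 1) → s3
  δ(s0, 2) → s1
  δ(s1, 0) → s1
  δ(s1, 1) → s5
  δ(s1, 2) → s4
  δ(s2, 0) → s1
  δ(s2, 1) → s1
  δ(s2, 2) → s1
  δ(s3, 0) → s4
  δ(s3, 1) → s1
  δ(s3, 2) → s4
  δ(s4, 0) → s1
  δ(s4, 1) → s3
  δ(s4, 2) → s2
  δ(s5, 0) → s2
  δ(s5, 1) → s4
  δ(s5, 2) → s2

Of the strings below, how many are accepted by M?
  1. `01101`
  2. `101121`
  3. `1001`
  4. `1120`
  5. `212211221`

5

`01101`: accepted
`101121`: accepted
`1001`: accepted
`1120`: accepted
`212211221`: accepted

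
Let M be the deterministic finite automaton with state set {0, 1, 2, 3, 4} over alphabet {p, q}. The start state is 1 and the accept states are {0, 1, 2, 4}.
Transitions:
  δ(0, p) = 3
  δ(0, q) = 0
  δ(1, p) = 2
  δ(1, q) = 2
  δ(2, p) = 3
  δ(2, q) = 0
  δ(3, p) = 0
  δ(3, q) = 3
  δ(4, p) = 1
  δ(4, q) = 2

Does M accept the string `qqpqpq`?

1 --q--> 2
2 --q--> 0
0 --p--> 3
3 --q--> 3
3 --p--> 0
0 --q--> 0
End in state 0, which is an accepting state.

accepted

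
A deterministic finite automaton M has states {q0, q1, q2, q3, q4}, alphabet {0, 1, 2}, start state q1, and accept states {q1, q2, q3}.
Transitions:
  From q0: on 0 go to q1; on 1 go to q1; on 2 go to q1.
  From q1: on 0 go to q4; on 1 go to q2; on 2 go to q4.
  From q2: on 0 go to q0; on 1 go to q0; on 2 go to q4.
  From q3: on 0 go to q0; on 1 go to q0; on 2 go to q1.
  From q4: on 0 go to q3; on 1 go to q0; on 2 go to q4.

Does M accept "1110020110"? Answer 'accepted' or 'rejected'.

rejected

q1 --1--> q2
q2 --1--> q0
q0 --1--> q1
q1 --0--> q4
q4 --0--> q3
q3 --2--> q1
q1 --0--> q4
q4 --1--> q0
q0 --1--> q1
q1 --0--> q4
End in state q4, which is not an accepting state.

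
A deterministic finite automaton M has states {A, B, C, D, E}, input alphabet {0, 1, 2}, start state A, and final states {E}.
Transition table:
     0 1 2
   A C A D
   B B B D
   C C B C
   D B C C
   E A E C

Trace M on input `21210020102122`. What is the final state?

A --2--> D
D --1--> C
C --2--> C
C --1--> B
B --0--> B
B --0--> B
B --2--> D
D --0--> B
B --1--> B
B --0--> B
B --2--> D
D --1--> C
C --2--> C
C --2--> C

C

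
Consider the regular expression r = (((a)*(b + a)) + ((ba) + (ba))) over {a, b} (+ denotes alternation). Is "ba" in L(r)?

The right alternative ((ba)+(ba)) matches ba.

yes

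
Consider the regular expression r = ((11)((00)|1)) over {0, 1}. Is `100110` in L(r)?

No split of 100110 into u·v has (11) matching u and ((00)|1) matching v.

no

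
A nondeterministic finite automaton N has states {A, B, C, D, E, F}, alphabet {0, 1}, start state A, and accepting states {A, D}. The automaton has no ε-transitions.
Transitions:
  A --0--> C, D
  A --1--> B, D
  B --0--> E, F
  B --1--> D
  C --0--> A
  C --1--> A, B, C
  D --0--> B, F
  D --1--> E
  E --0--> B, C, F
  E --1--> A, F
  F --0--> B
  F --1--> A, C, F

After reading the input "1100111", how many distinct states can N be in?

6

Start: {A}
read 1: {B, D}
read 1: {D, E}
read 0: {B, C, F}
read 0: {A, B, E, F}
read 1: {A, B, C, D, F}
read 1: {A, B, C, D, E, F}
read 1: {A, B, C, D, E, F}
Final reachable set {A, B, C, D, E, F} has 6 states.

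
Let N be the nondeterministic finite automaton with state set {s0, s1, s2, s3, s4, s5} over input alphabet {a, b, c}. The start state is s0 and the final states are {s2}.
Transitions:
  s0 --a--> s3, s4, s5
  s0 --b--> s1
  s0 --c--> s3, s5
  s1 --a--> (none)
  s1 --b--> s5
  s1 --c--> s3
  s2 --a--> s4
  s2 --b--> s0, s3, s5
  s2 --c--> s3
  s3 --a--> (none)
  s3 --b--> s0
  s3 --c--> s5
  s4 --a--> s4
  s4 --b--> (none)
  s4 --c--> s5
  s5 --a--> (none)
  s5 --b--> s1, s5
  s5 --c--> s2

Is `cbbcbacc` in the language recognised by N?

Start: {s0}
read c: {s3, s5}
read b: {s0, s1, s5}
read b: {s1, s5}
read c: {s2, s3}
read b: {s0, s3, s5}
read a: {s3, s4, s5}
read c: {s2, s5}
read c: {s2, s3}
Reachable ∩ accepting = {s2} — nonempty.

accepted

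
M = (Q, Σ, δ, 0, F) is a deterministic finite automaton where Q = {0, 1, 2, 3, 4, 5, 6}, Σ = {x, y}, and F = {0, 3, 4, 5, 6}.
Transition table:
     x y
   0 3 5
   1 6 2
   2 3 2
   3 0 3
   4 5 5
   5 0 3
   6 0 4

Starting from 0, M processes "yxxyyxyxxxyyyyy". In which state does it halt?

0 --y--> 5
5 --x--> 0
0 --x--> 3
3 --y--> 3
3 --y--> 3
3 --x--> 0
0 --y--> 5
5 --x--> 0
0 --x--> 3
3 --x--> 0
0 --y--> 5
5 --y--> 3
3 --y--> 3
3 --y--> 3
3 --y--> 3

3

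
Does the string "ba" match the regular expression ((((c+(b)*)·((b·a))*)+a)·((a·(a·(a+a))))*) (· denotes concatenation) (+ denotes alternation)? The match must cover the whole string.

yes

Split as ba·ε: (((c+(b)*)·((b·a))*)+a) matches ba and ((a·(a·(a+a))))* matches ε.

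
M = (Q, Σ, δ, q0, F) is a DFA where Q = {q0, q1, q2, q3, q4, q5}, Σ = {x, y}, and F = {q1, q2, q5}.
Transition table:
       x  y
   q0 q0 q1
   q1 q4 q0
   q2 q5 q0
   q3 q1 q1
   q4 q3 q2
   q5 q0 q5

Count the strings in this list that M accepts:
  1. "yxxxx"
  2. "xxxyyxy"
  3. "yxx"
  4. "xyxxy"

"yxxxx": rejected
"xxxyyxy": accepted
"yxx": rejected
"xyxxy": accepted

2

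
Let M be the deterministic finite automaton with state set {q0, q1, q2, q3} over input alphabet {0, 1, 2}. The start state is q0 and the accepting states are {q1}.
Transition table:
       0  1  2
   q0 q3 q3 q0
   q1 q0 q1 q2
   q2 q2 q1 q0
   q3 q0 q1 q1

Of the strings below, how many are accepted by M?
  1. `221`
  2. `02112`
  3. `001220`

0

`221`: rejected
`02112`: rejected
`001220`: rejected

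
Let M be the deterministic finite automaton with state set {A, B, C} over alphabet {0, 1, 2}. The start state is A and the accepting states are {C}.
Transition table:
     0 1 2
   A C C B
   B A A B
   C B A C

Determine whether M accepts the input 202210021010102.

accepted

A --2--> B
B --0--> A
A --2--> B
B --2--> B
B --1--> A
A --0--> C
C --0--> B
B --2--> B
B --1--> A
A --0--> C
C --1--> A
A --0--> C
C --1--> A
A --0--> C
C --2--> C
End in state C, which is an accepting state.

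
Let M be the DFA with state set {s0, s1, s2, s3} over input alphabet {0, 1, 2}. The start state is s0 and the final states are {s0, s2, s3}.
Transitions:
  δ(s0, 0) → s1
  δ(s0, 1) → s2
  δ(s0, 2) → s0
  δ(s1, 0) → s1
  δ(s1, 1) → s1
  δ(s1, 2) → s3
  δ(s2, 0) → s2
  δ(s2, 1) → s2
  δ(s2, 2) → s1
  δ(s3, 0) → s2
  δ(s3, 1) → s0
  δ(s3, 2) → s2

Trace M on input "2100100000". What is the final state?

s2

s0 --2--> s0
s0 --1--> s2
s2 --0--> s2
s2 --0--> s2
s2 --1--> s2
s2 --0--> s2
s2 --0--> s2
s2 --0--> s2
s2 --0--> s2
s2 --0--> s2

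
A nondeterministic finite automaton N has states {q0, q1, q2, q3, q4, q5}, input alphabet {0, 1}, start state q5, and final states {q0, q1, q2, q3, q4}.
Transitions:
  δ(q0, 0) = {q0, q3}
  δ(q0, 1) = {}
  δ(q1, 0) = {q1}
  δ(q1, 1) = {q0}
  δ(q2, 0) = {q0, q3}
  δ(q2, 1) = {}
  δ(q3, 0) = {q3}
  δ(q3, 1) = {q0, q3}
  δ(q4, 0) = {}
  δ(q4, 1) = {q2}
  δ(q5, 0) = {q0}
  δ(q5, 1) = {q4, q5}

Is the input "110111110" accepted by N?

accepted

Start: {q5}
read 1: {q4, q5}
read 1: {q2, q4, q5}
read 0: {q0, q3}
read 1: {q0, q3}
read 1: {q0, q3}
read 1: {q0, q3}
read 1: {q0, q3}
read 1: {q0, q3}
read 0: {q0, q3}
Reachable ∩ accepting = {q0, q3} — nonempty.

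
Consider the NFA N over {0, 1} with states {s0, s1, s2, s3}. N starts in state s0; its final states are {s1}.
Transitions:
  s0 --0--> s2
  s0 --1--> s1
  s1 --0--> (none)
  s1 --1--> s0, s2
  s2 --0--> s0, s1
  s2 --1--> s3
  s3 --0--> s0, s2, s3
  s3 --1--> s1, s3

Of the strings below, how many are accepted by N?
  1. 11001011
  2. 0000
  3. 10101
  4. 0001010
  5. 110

3

11001011: accepted
0000: accepted
10101: rejected
0001010: rejected
110: accepted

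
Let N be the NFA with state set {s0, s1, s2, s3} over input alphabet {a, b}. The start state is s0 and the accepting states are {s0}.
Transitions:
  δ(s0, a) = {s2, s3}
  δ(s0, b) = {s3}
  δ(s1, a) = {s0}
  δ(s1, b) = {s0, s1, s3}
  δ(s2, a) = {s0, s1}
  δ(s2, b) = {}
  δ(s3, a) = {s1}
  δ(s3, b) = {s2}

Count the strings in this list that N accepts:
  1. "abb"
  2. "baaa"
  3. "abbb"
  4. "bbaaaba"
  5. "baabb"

1

"abb": rejected
"baaa": rejected
"abbb": rejected
"bbaaaba": accepted
"baabb": rejected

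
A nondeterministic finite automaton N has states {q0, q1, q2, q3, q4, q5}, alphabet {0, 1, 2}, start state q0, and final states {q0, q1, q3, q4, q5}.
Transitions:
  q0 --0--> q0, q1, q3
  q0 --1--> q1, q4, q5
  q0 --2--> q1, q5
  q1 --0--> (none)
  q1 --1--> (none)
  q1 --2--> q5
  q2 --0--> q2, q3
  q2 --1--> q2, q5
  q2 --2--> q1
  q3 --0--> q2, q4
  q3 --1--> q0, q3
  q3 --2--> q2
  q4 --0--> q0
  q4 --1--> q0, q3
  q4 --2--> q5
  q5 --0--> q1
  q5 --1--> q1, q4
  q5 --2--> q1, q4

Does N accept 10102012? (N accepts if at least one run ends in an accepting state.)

rejected

Start: {q0}
read 1: {q1, q4, q5}
read 0: {q0, q1}
read 1: {q1, q4, q5}
read 0: {q0, q1}
read 2: {q1, q5}
read 0: {q1}
read 1: {}
The reachable set is empty and stays empty for the remaining 1 symbol.
Reachable ∩ accepting = {} — empty.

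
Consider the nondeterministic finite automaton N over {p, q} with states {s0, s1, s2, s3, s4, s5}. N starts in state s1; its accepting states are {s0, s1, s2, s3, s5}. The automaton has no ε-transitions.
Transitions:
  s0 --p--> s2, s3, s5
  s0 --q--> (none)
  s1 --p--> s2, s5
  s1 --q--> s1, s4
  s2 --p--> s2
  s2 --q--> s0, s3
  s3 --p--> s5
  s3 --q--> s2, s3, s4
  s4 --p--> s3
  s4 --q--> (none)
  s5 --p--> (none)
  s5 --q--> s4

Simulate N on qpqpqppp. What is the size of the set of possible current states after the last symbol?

Start: {s1}
read q: {s1, s4}
read p: {s2, s3, s5}
read q: {s0, s2, s3, s4}
read p: {s2, s3, s5}
read q: {s0, s2, s3, s4}
read p: {s2, s3, s5}
read p: {s2, s5}
read p: {s2}
Final reachable set {s2} has 1 state.

1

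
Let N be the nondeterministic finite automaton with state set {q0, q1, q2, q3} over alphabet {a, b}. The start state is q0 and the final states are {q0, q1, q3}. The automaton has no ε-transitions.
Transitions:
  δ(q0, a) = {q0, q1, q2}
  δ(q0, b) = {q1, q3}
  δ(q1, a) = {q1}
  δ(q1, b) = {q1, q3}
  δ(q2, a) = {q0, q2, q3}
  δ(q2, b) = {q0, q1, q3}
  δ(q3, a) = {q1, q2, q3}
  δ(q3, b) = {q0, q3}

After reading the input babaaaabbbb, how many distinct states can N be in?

3

Start: {q0}
read b: {q1, q3}
read a: {q1, q2, q3}
read b: {q0, q1, q3}
read a: {q0, q1, q2, q3}
read a: {q0, q1, q2, q3}
read a: {q0, q1, q2, q3}
read a: {q0, q1, q2, q3}
read b: {q0, q1, q3}
read b: {q0, q1, q3}
read b: {q0, q1, q3}
read b: {q0, q1, q3}
Final reachable set {q0, q1, q3} has 3 states.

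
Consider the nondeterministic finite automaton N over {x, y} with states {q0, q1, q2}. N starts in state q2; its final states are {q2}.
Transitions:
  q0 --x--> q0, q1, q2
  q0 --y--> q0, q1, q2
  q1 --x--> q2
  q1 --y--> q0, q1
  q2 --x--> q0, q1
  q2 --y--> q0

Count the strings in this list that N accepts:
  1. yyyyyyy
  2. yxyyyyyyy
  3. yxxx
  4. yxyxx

4

yyyyyyy: accepted
yxyyyyyyy: accepted
yxxx: accepted
yxyxx: accepted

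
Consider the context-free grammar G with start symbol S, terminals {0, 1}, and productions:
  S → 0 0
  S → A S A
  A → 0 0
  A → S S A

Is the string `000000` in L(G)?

S ⇒ ASA ⇒ 00SA ⇒ 0000A ⇒ 000000

yes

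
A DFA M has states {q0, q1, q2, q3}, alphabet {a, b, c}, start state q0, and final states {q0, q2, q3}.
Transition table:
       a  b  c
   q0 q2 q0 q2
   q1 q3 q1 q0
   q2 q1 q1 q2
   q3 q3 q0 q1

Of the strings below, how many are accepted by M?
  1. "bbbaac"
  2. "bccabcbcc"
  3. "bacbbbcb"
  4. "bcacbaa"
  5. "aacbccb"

"bbbaac": accepted
"bccabcbcc": accepted
"bacbbbcb": accepted
"bcacbaa": rejected
"aacbccb": rejected

3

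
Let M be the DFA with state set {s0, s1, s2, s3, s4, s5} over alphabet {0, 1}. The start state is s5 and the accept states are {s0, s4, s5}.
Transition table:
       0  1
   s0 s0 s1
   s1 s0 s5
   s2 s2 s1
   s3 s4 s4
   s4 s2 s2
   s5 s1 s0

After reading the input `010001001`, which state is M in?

s5 --0--> s1
s1 --1--> s5
s5 --0--> s1
s1 --0--> s0
s0 --0--> s0
s0 --1--> s1
s1 --0--> s0
s0 --0--> s0
s0 --1--> s1

s1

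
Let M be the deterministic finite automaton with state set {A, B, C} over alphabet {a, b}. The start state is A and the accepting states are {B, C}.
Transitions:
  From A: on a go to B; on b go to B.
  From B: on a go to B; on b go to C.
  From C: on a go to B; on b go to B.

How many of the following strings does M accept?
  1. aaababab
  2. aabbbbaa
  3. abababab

aaababab: accepted
aabbbbaa: accepted
abababab: accepted

3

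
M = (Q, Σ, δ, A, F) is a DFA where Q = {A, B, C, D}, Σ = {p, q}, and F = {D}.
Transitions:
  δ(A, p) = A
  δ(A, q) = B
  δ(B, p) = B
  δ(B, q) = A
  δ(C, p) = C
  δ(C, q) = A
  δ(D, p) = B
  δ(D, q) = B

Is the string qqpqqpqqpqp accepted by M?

rejected

A --q--> B
B --q--> A
A --p--> A
A --q--> B
B --q--> A
A --p--> A
A --q--> B
B --q--> A
A --p--> A
A --q--> B
B --p--> B
End in state B, which is not an accepting state.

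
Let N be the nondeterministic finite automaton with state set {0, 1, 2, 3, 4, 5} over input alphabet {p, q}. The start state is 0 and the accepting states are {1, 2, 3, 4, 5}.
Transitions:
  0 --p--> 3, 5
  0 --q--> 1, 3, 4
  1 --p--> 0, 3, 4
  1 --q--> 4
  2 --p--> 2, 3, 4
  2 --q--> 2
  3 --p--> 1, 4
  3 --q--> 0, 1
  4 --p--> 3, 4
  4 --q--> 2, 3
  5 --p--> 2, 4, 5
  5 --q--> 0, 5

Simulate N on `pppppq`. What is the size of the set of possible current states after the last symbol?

6

Start: {0}
read p: {3, 5}
read p: {1, 2, 4, 5}
read p: {0, 2, 3, 4, 5}
read p: {1, 2, 3, 4, 5}
read p: {0, 1, 2, 3, 4, 5}
read q: {0, 1, 2, 3, 4, 5}
Final reachable set {0, 1, 2, 3, 4, 5} has 6 states.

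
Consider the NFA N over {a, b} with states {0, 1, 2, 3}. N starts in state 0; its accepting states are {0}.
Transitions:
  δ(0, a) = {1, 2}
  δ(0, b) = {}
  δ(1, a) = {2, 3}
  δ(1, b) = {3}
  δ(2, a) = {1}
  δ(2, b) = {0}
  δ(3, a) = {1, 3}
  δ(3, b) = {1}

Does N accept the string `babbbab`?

Start: {0}
read b: {}
The reachable set is empty and stays empty for the remaining 6 symbols.
Reachable ∩ accepting = {} — empty.

rejected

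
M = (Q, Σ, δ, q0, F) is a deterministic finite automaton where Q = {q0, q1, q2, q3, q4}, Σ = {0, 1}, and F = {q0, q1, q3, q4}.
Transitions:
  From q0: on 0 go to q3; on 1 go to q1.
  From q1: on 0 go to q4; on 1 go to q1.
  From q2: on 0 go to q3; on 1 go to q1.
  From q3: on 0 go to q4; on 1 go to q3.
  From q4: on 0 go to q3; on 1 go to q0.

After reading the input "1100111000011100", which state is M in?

q3

q0 --1--> q1
q1 --1--> q1
q1 --0--> q4
q4 --0--> q3
q3 --1--> q3
q3 --1--> q3
q3 --1--> q3
q3 --0--> q4
q4 --0--> q3
q3 --0--> q4
q4 --0--> q3
q3 --1--> q3
q3 --1--> q3
q3 --1--> q3
q3 --0--> q4
q4 --0--> q3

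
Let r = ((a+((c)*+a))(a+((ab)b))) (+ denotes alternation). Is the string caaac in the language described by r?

no

No split of caaac into u·v has (a+((c)*+a)) matching u and (a+((ab)b)) matching v.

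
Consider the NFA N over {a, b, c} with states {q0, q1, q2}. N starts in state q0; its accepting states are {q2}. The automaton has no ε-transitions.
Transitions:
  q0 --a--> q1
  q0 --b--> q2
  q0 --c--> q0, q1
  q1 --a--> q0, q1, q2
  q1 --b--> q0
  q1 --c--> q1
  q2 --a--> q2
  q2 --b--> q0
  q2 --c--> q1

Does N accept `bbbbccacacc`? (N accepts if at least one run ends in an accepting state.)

Start: {q0}
read b: {q2}
read b: {q0}
read b: {q2}
read b: {q0}
read c: {q0, q1}
read c: {q0, q1}
read a: {q0, q1, q2}
read c: {q0, q1}
read a: {q0, q1, q2}
read c: {q0, q1}
read c: {q0, q1}
Reachable ∩ accepting = {} — empty.

rejected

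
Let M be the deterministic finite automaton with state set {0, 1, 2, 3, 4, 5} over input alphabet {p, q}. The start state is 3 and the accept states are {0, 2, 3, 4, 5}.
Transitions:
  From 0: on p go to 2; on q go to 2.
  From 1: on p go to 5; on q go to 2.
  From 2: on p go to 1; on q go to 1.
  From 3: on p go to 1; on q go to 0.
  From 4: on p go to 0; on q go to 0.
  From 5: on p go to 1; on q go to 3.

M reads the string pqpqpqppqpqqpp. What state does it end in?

1

3 --p--> 1
1 --q--> 2
2 --p--> 1
1 --q--> 2
2 --p--> 1
1 --q--> 2
2 --p--> 1
1 --p--> 5
5 --q--> 3
3 --p--> 1
1 --q--> 2
2 --q--> 1
1 --p--> 5
5 --p--> 1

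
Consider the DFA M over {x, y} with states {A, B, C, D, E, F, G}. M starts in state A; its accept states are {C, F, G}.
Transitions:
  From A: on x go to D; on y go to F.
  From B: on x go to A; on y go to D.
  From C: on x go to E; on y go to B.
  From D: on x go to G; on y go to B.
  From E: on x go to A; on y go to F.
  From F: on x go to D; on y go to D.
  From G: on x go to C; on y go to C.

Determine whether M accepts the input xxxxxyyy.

rejected

A --x--> D
D --x--> G
G --x--> C
C --x--> E
E --x--> A
A --y--> F
F --y--> D
D --y--> B
End in state B, which is not an accepting state.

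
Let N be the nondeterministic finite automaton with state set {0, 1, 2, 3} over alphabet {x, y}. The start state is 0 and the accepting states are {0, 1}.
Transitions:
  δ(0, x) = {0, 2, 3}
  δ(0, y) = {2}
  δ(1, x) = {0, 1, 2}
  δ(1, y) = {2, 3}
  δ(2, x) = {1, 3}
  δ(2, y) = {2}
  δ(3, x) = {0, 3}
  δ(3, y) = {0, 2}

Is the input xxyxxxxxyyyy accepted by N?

Start: {0}
read x: {0, 2, 3}
read x: {0, 1, 2, 3}
read y: {0, 2, 3}
read x: {0, 1, 2, 3}
read x: {0, 1, 2, 3}
read x: {0, 1, 2, 3}
read x: {0, 1, 2, 3}
read x: {0, 1, 2, 3}
read y: {0, 2, 3}
read y: {0, 2}
read y: {2}
read y: {2}
Reachable ∩ accepting = {} — empty.

rejected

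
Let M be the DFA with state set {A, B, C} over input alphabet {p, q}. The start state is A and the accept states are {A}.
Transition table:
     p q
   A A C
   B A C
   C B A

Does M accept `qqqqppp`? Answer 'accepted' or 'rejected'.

A --q--> C
C --q--> A
A --q--> C
C --q--> A
A --p--> A
A --p--> A
A --p--> A
End in state A, which is an accepting state.

accepted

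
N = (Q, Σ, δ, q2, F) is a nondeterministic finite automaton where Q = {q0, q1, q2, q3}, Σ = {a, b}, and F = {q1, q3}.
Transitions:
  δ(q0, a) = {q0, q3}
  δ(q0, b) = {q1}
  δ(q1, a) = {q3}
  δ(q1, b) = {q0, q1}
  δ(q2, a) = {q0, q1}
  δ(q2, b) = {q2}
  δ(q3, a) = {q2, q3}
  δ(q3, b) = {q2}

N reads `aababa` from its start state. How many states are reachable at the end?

Start: {q2}
read a: {q0, q1}
read a: {q0, q3}
read b: {q1, q2}
read a: {q0, q1, q3}
read b: {q0, q1, q2}
read a: {q0, q1, q3}
Final reachable set {q0, q1, q3} has 3 states.

3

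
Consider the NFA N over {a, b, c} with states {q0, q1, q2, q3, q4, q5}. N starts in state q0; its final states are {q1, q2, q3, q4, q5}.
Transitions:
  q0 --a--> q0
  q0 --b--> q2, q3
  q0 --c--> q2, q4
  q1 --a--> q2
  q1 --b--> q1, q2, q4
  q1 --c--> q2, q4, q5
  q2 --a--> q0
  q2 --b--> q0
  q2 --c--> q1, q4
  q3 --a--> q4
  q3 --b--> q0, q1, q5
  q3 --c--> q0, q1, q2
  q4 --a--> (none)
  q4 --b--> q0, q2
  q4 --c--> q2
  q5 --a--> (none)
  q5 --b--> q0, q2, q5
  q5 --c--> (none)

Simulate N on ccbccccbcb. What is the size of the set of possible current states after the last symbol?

Start: {q0}
read c: {q2, q4}
read c: {q1, q2, q4}
read b: {q0, q1, q2, q4}
read c: {q1, q2, q4, q5}
read c: {q1, q2, q4, q5}
read c: {q1, q2, q4, q5}
read c: {q1, q2, q4, q5}
read b: {q0, q1, q2, q4, q5}
read c: {q1, q2, q4, q5}
read b: {q0, q1, q2, q4, q5}
Final reachable set {q0, q1, q2, q4, q5} has 5 states.

5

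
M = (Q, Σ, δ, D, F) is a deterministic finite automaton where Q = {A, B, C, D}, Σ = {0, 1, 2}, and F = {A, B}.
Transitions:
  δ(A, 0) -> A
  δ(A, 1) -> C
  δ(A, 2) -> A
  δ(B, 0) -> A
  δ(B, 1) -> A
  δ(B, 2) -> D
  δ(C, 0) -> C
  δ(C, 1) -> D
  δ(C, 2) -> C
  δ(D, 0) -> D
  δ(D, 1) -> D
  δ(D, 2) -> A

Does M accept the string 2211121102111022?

D --2--> A
A --2--> A
A --1--> C
C --1--> D
D --1--> D
D --2--> A
A --1--> C
C --1--> D
D --0--> D
D --2--> A
A --1--> C
C --1--> D
D --1--> D
D --0--> D
D --2--> A
A --2--> A
End in state A, which is an accepting state.

accepted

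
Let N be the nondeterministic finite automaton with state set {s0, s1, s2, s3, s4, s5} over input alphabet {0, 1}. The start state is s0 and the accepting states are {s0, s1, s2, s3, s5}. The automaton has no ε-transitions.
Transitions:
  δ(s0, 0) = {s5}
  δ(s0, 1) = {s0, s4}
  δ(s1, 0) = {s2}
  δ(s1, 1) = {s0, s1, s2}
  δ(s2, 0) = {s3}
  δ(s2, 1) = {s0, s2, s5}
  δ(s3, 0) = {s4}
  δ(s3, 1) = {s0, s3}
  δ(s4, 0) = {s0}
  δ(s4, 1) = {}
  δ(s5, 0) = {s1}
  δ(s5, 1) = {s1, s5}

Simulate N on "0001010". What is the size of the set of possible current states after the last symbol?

Start: {s0}
read 0: {s5}
read 0: {s1}
read 0: {s2}
read 1: {s0, s2, s5}
read 0: {s1, s3, s5}
read 1: {s0, s1, s2, s3, s5}
read 0: {s1, s2, s3, s4, s5}
Final reachable set {s1, s2, s3, s4, s5} has 5 states.

5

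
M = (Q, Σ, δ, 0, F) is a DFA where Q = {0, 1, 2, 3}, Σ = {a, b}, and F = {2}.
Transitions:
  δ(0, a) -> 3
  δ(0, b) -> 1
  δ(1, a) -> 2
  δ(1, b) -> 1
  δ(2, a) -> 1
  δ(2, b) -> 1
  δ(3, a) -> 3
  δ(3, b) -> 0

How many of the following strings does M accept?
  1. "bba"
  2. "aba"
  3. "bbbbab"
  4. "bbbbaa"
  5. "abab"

1

"bba": accepted
"aba": rejected
"bbbbab": rejected
"bbbbaa": rejected
"abab": rejected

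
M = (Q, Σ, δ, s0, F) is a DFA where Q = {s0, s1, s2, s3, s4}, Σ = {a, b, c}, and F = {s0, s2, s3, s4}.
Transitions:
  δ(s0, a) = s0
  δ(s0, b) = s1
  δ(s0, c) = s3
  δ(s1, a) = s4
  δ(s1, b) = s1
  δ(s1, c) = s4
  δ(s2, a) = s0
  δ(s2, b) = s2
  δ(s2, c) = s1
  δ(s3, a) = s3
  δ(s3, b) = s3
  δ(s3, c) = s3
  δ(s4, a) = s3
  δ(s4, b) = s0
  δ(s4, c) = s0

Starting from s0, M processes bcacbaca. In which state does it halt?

s3

s0 --b--> s1
s1 --c--> s4
s4 --a--> s3
s3 --c--> s3
s3 --b--> s3
s3 --a--> s3
s3 --c--> s3
s3 --a--> s3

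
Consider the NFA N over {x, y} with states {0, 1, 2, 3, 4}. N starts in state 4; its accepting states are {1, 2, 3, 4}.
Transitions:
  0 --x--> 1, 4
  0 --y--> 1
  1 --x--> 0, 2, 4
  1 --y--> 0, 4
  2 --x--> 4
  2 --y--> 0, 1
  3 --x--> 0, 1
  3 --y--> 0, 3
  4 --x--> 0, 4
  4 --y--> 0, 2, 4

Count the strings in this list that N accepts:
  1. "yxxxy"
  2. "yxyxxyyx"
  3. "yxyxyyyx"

3

"yxxxy": accepted
"yxyxxyyx": accepted
"yxyxyyyx": accepted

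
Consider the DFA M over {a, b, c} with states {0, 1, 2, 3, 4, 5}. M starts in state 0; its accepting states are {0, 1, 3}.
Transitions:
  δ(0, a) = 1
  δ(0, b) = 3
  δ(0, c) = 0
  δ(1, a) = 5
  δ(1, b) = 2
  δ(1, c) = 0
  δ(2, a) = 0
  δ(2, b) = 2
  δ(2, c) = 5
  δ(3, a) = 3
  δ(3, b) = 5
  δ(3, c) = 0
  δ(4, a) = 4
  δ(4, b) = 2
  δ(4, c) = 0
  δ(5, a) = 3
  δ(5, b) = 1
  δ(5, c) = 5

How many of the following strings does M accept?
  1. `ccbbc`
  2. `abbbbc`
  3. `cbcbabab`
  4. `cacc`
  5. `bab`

`ccbbc`: rejected
`abbbbc`: rejected
`cbcbabab`: rejected
`cacc`: accepted
`bab`: rejected

1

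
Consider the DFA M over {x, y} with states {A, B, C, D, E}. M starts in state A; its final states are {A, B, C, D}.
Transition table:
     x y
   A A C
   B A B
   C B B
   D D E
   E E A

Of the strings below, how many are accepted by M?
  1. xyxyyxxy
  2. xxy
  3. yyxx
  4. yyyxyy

4

xyxyyxxy: accepted
xxy: accepted
yyxx: accepted
yyyxyy: accepted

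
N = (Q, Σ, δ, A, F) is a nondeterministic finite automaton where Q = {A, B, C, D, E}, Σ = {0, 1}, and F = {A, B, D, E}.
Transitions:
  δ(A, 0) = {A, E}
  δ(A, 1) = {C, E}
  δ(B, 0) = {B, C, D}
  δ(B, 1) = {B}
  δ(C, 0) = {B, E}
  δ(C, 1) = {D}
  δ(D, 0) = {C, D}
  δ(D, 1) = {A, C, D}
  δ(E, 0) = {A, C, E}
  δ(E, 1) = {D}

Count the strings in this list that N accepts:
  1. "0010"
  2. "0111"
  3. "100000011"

"0010": accepted
"0111": accepted
"100000011": accepted

3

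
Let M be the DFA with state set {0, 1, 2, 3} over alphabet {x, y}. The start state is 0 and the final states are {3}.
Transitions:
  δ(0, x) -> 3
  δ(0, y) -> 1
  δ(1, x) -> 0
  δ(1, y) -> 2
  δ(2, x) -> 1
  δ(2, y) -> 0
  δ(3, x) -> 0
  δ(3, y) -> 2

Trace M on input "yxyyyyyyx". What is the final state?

3

0 --y--> 1
1 --x--> 0
0 --y--> 1
1 --y--> 2
2 --y--> 0
0 --y--> 1
1 --y--> 2
2 --y--> 0
0 --x--> 3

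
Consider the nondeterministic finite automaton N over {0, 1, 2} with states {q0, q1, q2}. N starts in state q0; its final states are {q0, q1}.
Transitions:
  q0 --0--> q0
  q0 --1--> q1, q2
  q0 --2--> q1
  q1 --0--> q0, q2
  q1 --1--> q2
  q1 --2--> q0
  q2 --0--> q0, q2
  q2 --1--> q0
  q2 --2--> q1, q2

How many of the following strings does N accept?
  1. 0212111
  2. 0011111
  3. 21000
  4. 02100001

4

0212111: accepted
0011111: accepted
21000: accepted
02100001: accepted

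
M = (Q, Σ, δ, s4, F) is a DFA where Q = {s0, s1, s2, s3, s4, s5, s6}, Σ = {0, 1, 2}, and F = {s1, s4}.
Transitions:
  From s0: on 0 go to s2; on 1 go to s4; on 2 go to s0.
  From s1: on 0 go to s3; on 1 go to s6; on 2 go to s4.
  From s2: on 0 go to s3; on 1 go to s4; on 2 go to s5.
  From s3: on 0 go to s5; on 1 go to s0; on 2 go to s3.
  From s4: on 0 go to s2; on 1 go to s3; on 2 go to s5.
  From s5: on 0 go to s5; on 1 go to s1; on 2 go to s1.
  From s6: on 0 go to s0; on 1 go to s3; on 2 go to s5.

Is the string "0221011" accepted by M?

rejected

s4 --0--> s2
s2 --2--> s5
s5 --2--> s1
s1 --1--> s6
s6 --0--> s0
s0 --1--> s4
s4 --1--> s3
End in state s3, which is not an accepting state.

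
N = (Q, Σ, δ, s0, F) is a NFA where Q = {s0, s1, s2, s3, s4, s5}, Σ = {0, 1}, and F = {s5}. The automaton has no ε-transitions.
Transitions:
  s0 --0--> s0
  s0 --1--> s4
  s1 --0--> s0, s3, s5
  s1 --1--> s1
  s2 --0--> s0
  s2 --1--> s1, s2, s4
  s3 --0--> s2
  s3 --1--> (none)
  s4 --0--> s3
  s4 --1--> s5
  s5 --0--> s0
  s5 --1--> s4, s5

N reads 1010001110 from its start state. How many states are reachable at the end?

Start: {s0}
read 1: {s4}
read 0: {s3}
read 1: {}
The reachable set is empty and stays empty for the remaining 7 symbols.
Final reachable set {} has 0 states.

0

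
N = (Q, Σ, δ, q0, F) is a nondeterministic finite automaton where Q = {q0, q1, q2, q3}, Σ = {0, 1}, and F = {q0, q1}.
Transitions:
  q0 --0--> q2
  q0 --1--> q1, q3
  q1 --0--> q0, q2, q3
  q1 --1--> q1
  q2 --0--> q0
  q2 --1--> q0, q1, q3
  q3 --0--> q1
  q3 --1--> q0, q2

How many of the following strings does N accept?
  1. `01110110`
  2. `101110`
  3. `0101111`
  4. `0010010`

4

`01110110`: accepted
`101110`: accepted
`0101111`: accepted
`0010010`: accepted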